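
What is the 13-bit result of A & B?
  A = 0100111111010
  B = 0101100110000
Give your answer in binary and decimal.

Apply & to each column (1 only where both bits are 1):
  0100111111010
& 0101100110000
---------------
  0100100110000

Answer: 0100100110000 (2352)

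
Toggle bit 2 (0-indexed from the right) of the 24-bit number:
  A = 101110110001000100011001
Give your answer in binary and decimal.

Mask = 1 << 2 = 000000000000000000000100
Bit 2 of A is 0; XOR with the mask flips it to 1.
  101110110001000100011001
^ 000000000000000000000100
--------------------------
  101110110001000100011101

Answer: 101110110001000100011101 (12259613)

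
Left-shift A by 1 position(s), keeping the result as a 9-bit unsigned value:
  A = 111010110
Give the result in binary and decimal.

Shift left by 1: drop the top 1 bit(s), append 1 zero(s) on the right.
  111010110  ->  discard [1], keep [11010110], append 0
= 110101100

Answer: 110101100 (428)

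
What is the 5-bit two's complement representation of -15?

1. Binary of +15:  01111
2. Invert bits:     10000
3. Add 1:           10001

Answer: 10001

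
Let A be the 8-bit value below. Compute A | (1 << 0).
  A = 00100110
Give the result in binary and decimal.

Mask = 1 << 0 = 00000001
Bit 0 of A is 0, so OR-ing with the mask flips it to 1.
  00100110
| 00000001
----------
  00100111

Answer: 00100111 (39)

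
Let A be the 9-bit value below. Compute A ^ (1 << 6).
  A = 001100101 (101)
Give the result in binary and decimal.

Mask = 1 << 6 = 001000000
Bit 6 of A is 1; XOR with the mask flips it to 0.
  001100101
^ 001000000
-----------
  000100101

Answer: 000100101 (37)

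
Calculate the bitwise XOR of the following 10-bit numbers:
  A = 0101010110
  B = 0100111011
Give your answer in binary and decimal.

Apply ^ to each column (1 where bits differ):
  0101010110
^ 0100111011
------------
  0001101101

Answer: 0001101101 (109)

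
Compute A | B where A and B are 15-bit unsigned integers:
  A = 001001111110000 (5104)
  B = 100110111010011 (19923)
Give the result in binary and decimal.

Apply | to each column (1 where either bit is 1):
  001001111110000
| 100110111010011
-----------------
  101111111110011

Answer: 101111111110011 (24563)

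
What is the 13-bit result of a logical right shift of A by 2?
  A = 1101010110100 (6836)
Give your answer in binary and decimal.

Logical shift right by 2: drop the bottom 2 bit(s), prepend 2 zero(s) on the left.
  1101010110100  ->  keep [11010101101], discard [00], prepend 00
= 0011010101101

Answer: 0011010101101 (1709)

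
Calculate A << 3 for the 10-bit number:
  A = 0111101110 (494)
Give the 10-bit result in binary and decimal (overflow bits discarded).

Shift left by 3: drop the top 3 bit(s), append 3 zero(s) on the right.
  0111101110  ->  discard [011], keep [1101110], append 000
= 1101110000

Answer: 1101110000 (880)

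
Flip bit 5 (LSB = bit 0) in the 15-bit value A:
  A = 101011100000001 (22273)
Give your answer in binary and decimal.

Mask = 1 << 5 = 000000000100000
Bit 5 of A is 0; XOR with the mask flips it to 1.
  101011100000001
^ 000000000100000
-----------------
  101011100100001

Answer: 101011100100001 (22305)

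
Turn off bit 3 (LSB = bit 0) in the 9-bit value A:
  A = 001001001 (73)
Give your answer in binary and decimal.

Mask = ~(1 << 3) = 111110111
Bit 3 of A is 1, so AND-ing with the mask clears it to 0.
  001001001
& 111110111
-----------
  001000001

Answer: 001000001 (65)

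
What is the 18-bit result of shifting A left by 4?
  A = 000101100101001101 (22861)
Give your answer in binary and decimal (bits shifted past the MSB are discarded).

Shift left by 4: drop the top 4 bit(s), append 4 zero(s) on the right.
  000101100101001101  ->  discard [0001], keep [01100101001101], append 0000
= 011001010011010000

Answer: 011001010011010000 (103632)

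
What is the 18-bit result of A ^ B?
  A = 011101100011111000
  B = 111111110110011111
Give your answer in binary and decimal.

Apply ^ to each column (1 where bits differ):
  011101100011111000
^ 111111110110011111
--------------------
  100010010101100111

Answer: 100010010101100111 (140647)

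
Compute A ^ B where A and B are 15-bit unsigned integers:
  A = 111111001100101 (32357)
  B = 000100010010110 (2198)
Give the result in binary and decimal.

Apply ^ to each column (1 where bits differ):
  111111001100101
^ 000100010010110
-----------------
  111011011110011

Answer: 111011011110011 (30451)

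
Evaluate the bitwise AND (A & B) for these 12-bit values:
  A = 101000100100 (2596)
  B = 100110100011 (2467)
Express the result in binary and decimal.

Apply & to each column (1 only where both bits are 1):
  101000100100
& 100110100011
--------------
  100000100000

Answer: 100000100000 (2080)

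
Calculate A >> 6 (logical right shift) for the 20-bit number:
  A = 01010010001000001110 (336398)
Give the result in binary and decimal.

Logical shift right by 6: drop the bottom 6 bit(s), prepend 6 zero(s) on the left.
  01010010001000001110  ->  keep [01010010001000], discard [001110], prepend 000000
= 00000001010010001000

Answer: 00000001010010001000 (5256)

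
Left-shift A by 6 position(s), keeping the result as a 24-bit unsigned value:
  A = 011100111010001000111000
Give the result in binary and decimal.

Shift left by 6: drop the top 6 bit(s), append 6 zero(s) on the right.
  011100111010001000111000  ->  discard [011100], keep [111010001000111000], append 000000
= 111010001000111000000000

Answer: 111010001000111000000000 (15240704)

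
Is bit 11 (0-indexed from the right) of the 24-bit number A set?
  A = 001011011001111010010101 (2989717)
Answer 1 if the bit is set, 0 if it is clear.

Bit 11 is the 12th from the right.
  001011011001111010010101
              ^
That bit is 1.

Answer: 1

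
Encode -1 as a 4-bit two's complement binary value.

1. Binary of +1:  0001
2. Invert bits:     1110
3. Add 1:           1111

Answer: 1111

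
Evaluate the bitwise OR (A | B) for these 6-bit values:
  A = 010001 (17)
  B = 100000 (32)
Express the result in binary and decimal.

Apply | to each column (1 where either bit is 1):
  010001
| 100000
--------
  110001

Answer: 110001 (49)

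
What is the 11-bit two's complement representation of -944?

1. Binary of +944:  01110110000
2. Invert bits:     10001001111
3. Add 1:           10001010000

Answer: 10001010000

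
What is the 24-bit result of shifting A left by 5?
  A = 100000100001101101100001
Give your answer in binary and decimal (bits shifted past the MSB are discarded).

Shift left by 5: drop the top 5 bit(s), append 5 zero(s) on the right.
  100000100001101101100001  ->  discard [10000], keep [0100001101101100001], append 00000
= 010000110110110000100000

Answer: 010000110110110000100000 (4418592)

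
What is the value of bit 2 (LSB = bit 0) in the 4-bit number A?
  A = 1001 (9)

Bit 2 is the 3rd from the right.
  1001
   ^
That bit is 0.

Answer: 0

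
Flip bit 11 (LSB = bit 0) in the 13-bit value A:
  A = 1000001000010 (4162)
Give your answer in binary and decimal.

Mask = 1 << 11 = 0100000000000
Bit 11 of A is 0; XOR with the mask flips it to 1.
  1000001000010
^ 0100000000000
---------------
  1100001000010

Answer: 1100001000010 (6210)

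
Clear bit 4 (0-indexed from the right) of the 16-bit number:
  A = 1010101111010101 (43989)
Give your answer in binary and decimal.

Mask = ~(1 << 4) = 1111111111101111
Bit 4 of A is 1, so AND-ing with the mask clears it to 0.
  1010101111010101
& 1111111111101111
------------------
  1010101111000101

Answer: 1010101111000101 (43973)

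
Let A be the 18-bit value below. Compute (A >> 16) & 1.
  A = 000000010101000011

Bit 16 is the 17th from the right.
  000000010101000011
   ^
That bit is 0.

Answer: 0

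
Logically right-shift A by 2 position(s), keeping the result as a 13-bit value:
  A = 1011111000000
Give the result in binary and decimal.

Logical shift right by 2: drop the bottom 2 bit(s), prepend 2 zero(s) on the left.
  1011111000000  ->  keep [10111110000], discard [00], prepend 00
= 0010111110000

Answer: 0010111110000 (1520)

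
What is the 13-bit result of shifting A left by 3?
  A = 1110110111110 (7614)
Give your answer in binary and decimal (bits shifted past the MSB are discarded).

Shift left by 3: drop the top 3 bit(s), append 3 zero(s) on the right.
  1110110111110  ->  discard [111], keep [0110111110], append 000
= 0110111110000

Answer: 0110111110000 (3568)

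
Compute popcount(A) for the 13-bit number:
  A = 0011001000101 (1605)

0011001000101
1-bits at positions (from bit 0 = LSB): 0, 2, 6, 9, 10
Count = 5

Answer: 5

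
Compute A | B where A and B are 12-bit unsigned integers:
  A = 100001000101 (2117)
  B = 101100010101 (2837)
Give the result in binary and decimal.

Apply | to each column (1 where either bit is 1):
  100001000101
| 101100010101
--------------
  101101010101

Answer: 101101010101 (2901)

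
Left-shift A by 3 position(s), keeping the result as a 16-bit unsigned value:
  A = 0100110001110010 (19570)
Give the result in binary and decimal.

Shift left by 3: drop the top 3 bit(s), append 3 zero(s) on the right.
  0100110001110010  ->  discard [010], keep [0110001110010], append 000
= 0110001110010000

Answer: 0110001110010000 (25488)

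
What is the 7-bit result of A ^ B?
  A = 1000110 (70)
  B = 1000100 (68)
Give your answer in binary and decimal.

Apply ^ to each column (1 where bits differ):
  1000110
^ 1000100
---------
  0000010

Answer: 0000010 (2)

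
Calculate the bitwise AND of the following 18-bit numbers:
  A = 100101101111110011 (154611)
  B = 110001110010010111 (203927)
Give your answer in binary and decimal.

Apply & to each column (1 only where both bits are 1):
  100101101111110011
& 110001110010010111
--------------------
  100001100010010011

Answer: 100001100010010011 (137363)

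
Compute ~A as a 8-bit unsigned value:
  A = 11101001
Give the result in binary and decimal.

Flip each bit (0->1, 1->0):
  11101001
  00010110

Answer: 00010110 (22)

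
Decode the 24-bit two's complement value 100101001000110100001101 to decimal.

MSB is 1, so the value is negative. Find the magnitude:
1. Invert bits:  011010110111001011110010
2. Add 1:        011010110111001011110011  = 7041779
3. Apply sign:   -7041779

Answer: -7041779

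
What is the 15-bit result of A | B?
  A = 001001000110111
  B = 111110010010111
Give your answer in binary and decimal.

Apply | to each column (1 where either bit is 1):
  001001000110111
| 111110010010111
-----------------
  111111010110111

Answer: 111111010110111 (32439)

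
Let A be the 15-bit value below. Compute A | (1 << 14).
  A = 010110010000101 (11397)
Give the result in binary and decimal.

Mask = 1 << 14 = 100000000000000
Bit 14 of A is 0, so OR-ing with the mask flips it to 1.
  010110010000101
| 100000000000000
-----------------
  110110010000101

Answer: 110110010000101 (27781)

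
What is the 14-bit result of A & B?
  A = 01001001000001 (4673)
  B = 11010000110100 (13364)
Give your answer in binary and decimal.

Apply & to each column (1 only where both bits are 1):
  01001001000001
& 11010000110100
----------------
  01000000000000

Answer: 01000000000000 (4096)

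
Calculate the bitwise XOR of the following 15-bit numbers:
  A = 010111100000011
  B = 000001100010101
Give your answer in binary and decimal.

Apply ^ to each column (1 where bits differ):
  010111100000011
^ 000001100010101
-----------------
  010110000010110

Answer: 010110000010110 (11286)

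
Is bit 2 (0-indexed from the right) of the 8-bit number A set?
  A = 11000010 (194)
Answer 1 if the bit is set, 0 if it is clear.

Bit 2 is the 3rd from the right.
  11000010
       ^
That bit is 0.

Answer: 0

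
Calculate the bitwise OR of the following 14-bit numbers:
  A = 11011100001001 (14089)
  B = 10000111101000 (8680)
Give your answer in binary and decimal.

Apply | to each column (1 where either bit is 1):
  11011100001001
| 10000111101000
----------------
  11011111101001

Answer: 11011111101001 (14313)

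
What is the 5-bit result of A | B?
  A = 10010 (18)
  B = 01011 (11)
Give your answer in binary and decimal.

Apply | to each column (1 where either bit is 1):
  10010
| 01011
-------
  11011

Answer: 11011 (27)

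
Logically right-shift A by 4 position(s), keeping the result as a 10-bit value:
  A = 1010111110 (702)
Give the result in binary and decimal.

Logical shift right by 4: drop the bottom 4 bit(s), prepend 4 zero(s) on the left.
  1010111110  ->  keep [101011], discard [1110], prepend 0000
= 0000101011

Answer: 0000101011 (43)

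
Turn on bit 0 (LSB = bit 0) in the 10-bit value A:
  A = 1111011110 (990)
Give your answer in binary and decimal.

Mask = 1 << 0 = 0000000001
Bit 0 of A is 0, so OR-ing with the mask flips it to 1.
  1111011110
| 0000000001
------------
  1111011111

Answer: 1111011111 (991)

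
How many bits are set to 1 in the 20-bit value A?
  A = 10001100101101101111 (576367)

10001100101101101111
1-bits at positions (from bit 0 = LSB): 0, 1, 2, 3, 5, 6, 8, 9, 11, 14, 15, 19
Count = 12

Answer: 12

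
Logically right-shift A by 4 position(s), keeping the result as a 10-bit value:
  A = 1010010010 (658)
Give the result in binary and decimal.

Logical shift right by 4: drop the bottom 4 bit(s), prepend 4 zero(s) on the left.
  1010010010  ->  keep [101001], discard [0010], prepend 0000
= 0000101001

Answer: 0000101001 (41)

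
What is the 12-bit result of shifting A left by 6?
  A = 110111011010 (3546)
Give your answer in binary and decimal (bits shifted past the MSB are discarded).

Shift left by 6: drop the top 6 bit(s), append 6 zero(s) on the right.
  110111011010  ->  discard [110111], keep [011010], append 000000
= 011010000000

Answer: 011010000000 (1664)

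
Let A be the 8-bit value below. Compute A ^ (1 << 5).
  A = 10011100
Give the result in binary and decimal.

Mask = 1 << 5 = 00100000
Bit 5 of A is 0; XOR with the mask flips it to 1.
  10011100
^ 00100000
----------
  10111100

Answer: 10111100 (188)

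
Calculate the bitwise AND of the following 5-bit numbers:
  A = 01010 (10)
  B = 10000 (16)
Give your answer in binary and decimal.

Apply & to each column (1 only where both bits are 1):
  01010
& 10000
-------
  00000

Answer: 00000 (0)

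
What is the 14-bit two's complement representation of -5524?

1. Binary of +5524:  01010110010100
2. Invert bits:     10101001101011
3. Add 1:           10101001101100

Answer: 10101001101100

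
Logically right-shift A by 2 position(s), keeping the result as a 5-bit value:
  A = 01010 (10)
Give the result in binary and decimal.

Logical shift right by 2: drop the bottom 2 bit(s), prepend 2 zero(s) on the left.
  01010  ->  keep [010], discard [10], prepend 00
= 00010

Answer: 00010 (2)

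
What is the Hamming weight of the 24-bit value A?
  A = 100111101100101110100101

100111101100101110100101
1-bits at positions (from bit 0 = LSB): 0, 2, 5, 7, 8, 9, 11, 14, 15, 17, 18, 19, 20, 23
Count = 14

Answer: 14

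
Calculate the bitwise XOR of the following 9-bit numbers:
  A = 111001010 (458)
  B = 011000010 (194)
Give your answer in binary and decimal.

Apply ^ to each column (1 where bits differ):
  111001010
^ 011000010
-----------
  100001000

Answer: 100001000 (264)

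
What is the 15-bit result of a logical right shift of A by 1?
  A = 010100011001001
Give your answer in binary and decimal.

Logical shift right by 1: drop the bottom 1 bit(s), prepend 1 zero(s) on the left.
  010100011001001  ->  keep [01010001100100], discard [1], prepend 0
= 001010001100100

Answer: 001010001100100 (5220)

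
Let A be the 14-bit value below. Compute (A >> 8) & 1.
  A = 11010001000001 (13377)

Bit 8 is the 9th from the right.
  11010001000001
       ^
That bit is 0.

Answer: 0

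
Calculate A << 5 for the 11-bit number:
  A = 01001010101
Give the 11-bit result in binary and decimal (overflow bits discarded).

Shift left by 5: drop the top 5 bit(s), append 5 zero(s) on the right.
  01001010101  ->  discard [01001], keep [010101], append 00000
= 01010100000

Answer: 01010100000 (672)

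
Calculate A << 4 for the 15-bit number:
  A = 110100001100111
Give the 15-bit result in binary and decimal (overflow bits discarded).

Shift left by 4: drop the top 4 bit(s), append 4 zero(s) on the right.
  110100001100111  ->  discard [1101], keep [00001100111], append 0000
= 000011001110000

Answer: 000011001110000 (1648)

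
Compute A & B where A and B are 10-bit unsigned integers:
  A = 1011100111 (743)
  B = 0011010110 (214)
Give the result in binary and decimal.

Apply & to each column (1 only where both bits are 1):
  1011100111
& 0011010110
------------
  0011000110

Answer: 0011000110 (198)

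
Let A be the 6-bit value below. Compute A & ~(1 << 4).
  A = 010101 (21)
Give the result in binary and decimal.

Mask = ~(1 << 4) = 101111
Bit 4 of A is 1, so AND-ing with the mask clears it to 0.
  010101
& 101111
--------
  000101

Answer: 000101 (5)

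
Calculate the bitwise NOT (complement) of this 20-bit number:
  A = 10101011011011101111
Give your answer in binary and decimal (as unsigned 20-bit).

Flip each bit (0->1, 1->0):
  10101011011011101111
  01010100100100010000

Answer: 01010100100100010000 (346384)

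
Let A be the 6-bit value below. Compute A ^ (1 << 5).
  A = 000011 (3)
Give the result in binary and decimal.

Mask = 1 << 5 = 100000
Bit 5 of A is 0; XOR with the mask flips it to 1.
  000011
^ 100000
--------
  100011

Answer: 100011 (35)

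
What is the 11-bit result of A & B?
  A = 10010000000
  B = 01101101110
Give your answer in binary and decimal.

Apply & to each column (1 only where both bits are 1):
  10010000000
& 01101101110
-------------
  00000000000

Answer: 00000000000 (0)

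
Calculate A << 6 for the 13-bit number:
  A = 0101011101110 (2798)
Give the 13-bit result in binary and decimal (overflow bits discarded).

Shift left by 6: drop the top 6 bit(s), append 6 zero(s) on the right.
  0101011101110  ->  discard [010101], keep [1101110], append 000000
= 1101110000000

Answer: 1101110000000 (7040)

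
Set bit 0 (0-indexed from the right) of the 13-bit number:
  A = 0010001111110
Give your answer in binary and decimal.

Mask = 1 << 0 = 0000000000001
Bit 0 of A is 0, so OR-ing with the mask flips it to 1.
  0010001111110
| 0000000000001
---------------
  0010001111111

Answer: 0010001111111 (1151)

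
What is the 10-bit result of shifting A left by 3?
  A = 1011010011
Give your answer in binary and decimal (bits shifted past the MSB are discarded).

Shift left by 3: drop the top 3 bit(s), append 3 zero(s) on the right.
  1011010011  ->  discard [101], keep [1010011], append 000
= 1010011000

Answer: 1010011000 (664)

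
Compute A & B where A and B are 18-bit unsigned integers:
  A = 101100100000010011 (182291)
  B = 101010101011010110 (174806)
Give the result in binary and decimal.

Apply & to each column (1 only where both bits are 1):
  101100100000010011
& 101010101011010110
--------------------
  101000100000010010

Answer: 101000100000010010 (165906)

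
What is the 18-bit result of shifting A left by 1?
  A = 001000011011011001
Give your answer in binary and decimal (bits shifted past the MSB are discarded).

Shift left by 1: drop the top 1 bit(s), append 1 zero(s) on the right.
  001000011011011001  ->  discard [0], keep [01000011011011001], append 0
= 010000110110110010

Answer: 010000110110110010 (69042)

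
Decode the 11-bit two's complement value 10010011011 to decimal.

MSB is 1, so the value is negative. Find the magnitude:
1. Invert bits:  01101100100
2. Add 1:        01101100101  = 869
3. Apply sign:   -869

Answer: -869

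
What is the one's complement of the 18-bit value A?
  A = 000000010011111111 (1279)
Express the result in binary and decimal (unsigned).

Flip each bit (0->1, 1->0):
  000000010011111111
  111111101100000000

Answer: 111111101100000000 (260864)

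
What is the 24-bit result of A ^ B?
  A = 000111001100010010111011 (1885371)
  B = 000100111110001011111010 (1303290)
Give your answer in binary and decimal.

Apply ^ to each column (1 where bits differ):
  000111001100010010111011
^ 000100111110001011111010
--------------------------
  000011110010011001000001

Answer: 000011110010011001000001 (992833)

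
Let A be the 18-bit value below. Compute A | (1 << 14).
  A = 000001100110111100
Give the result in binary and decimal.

Mask = 1 << 14 = 000100000000000000
Bit 14 of A is 0, so OR-ing with the mask flips it to 1.
  000001100110111100
| 000100000000000000
--------------------
  000101100110111100

Answer: 000101100110111100 (22972)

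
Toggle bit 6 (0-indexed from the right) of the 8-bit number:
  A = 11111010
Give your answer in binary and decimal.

Mask = 1 << 6 = 01000000
Bit 6 of A is 1; XOR with the mask flips it to 0.
  11111010
^ 01000000
----------
  10111010

Answer: 10111010 (186)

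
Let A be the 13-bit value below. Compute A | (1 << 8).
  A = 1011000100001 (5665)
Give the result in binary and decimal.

Mask = 1 << 8 = 0000100000000
Bit 8 of A is 0, so OR-ing with the mask flips it to 1.
  1011000100001
| 0000100000000
---------------
  1011100100001

Answer: 1011100100001 (5921)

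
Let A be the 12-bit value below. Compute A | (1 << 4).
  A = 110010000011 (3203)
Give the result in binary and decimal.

Mask = 1 << 4 = 000000010000
Bit 4 of A is 0, so OR-ing with the mask flips it to 1.
  110010000011
| 000000010000
--------------
  110010010011

Answer: 110010010011 (3219)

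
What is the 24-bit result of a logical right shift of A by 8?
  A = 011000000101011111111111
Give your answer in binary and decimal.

Logical shift right by 8: drop the bottom 8 bit(s), prepend 8 zero(s) on the left.
  011000000101011111111111  ->  keep [0110000001010111], discard [11111111], prepend 00000000
= 000000000110000001010111

Answer: 000000000110000001010111 (24663)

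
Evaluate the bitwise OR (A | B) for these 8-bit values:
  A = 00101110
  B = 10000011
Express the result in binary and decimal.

Apply | to each column (1 where either bit is 1):
  00101110
| 10000011
----------
  10101111

Answer: 10101111 (175)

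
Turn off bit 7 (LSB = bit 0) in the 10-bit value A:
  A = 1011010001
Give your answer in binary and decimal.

Mask = ~(1 << 7) = 1101111111
Bit 7 of A is 1, so AND-ing with the mask clears it to 0.
  1011010001
& 1101111111
------------
  1001010001

Answer: 1001010001 (593)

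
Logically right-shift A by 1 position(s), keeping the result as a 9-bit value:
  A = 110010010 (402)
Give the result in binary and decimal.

Logical shift right by 1: drop the bottom 1 bit(s), prepend 1 zero(s) on the left.
  110010010  ->  keep [11001001], discard [0], prepend 0
= 011001001

Answer: 011001001 (201)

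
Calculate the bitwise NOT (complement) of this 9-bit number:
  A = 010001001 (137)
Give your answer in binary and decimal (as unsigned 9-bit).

Flip each bit (0->1, 1->0):
  010001001
  101110110

Answer: 101110110 (374)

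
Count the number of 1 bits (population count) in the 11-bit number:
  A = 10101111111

10101111111
1-bits at positions (from bit 0 = LSB): 0, 1, 2, 3, 4, 5, 6, 8, 10
Count = 9

Answer: 9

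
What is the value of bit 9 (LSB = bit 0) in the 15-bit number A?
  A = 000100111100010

Bit 9 is the 10th from the right.
  000100111100010
       ^
That bit is 0.

Answer: 0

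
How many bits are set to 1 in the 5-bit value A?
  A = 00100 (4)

00100
1-bits at positions (from bit 0 = LSB): 2
Count = 1

Answer: 1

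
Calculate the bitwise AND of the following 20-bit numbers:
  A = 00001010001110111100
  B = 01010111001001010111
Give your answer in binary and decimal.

Apply & to each column (1 only where both bits are 1):
  00001010001110111100
& 01010111001001010111
----------------------
  00000010001000010100

Answer: 00000010001000010100 (8724)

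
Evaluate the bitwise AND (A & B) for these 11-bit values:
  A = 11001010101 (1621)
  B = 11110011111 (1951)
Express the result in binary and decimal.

Apply & to each column (1 only where both bits are 1):
  11001010101
& 11110011111
-------------
  11000010101

Answer: 11000010101 (1557)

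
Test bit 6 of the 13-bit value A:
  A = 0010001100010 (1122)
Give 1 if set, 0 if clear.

Bit 6 is the 7th from the right.
  0010001100010
        ^
That bit is 1.

Answer: 1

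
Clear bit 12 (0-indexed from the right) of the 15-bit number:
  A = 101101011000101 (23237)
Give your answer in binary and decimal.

Mask = ~(1 << 12) = 110111111111111
Bit 12 of A is 1, so AND-ing with the mask clears it to 0.
  101101011000101
& 110111111111111
-----------------
  100101011000101

Answer: 100101011000101 (19141)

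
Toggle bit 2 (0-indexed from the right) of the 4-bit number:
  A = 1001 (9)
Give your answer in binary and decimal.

Mask = 1 << 2 = 0100
Bit 2 of A is 0; XOR with the mask flips it to 1.
  1001
^ 0100
------
  1101

Answer: 1101 (13)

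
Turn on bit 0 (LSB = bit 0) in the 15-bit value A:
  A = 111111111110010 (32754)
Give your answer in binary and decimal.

Mask = 1 << 0 = 000000000000001
Bit 0 of A is 0, so OR-ing with the mask flips it to 1.
  111111111110010
| 000000000000001
-----------------
  111111111110011

Answer: 111111111110011 (32755)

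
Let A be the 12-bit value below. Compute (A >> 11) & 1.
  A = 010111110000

Bit 11 is the 12th from the right.
  010111110000
  ^
That bit is 0.

Answer: 0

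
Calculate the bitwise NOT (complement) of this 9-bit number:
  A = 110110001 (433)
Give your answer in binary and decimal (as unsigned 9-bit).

Flip each bit (0->1, 1->0):
  110110001
  001001110

Answer: 001001110 (78)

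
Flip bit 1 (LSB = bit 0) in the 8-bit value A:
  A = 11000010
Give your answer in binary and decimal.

Mask = 1 << 1 = 00000010
Bit 1 of A is 1; XOR with the mask flips it to 0.
  11000010
^ 00000010
----------
  11000000

Answer: 11000000 (192)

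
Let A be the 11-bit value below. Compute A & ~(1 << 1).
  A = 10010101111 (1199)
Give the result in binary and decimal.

Mask = ~(1 << 1) = 11111111101
Bit 1 of A is 1, so AND-ing with the mask clears it to 0.
  10010101111
& 11111111101
-------------
  10010101101

Answer: 10010101101 (1197)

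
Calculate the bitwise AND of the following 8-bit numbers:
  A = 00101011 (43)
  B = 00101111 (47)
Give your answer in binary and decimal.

Apply & to each column (1 only where both bits are 1):
  00101011
& 00101111
----------
  00101011

Answer: 00101011 (43)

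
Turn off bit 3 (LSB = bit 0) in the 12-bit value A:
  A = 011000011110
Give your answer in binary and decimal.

Mask = ~(1 << 3) = 111111110111
Bit 3 of A is 1, so AND-ing with the mask clears it to 0.
  011000011110
& 111111110111
--------------
  011000010110

Answer: 011000010110 (1558)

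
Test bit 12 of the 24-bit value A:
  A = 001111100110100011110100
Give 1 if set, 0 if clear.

Bit 12 is the 13th from the right.
  001111100110100011110100
             ^
That bit is 0.

Answer: 0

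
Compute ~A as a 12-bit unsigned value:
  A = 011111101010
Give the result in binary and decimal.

Flip each bit (0->1, 1->0):
  011111101010
  100000010101

Answer: 100000010101 (2069)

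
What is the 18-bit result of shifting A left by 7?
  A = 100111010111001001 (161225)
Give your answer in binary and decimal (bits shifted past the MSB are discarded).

Shift left by 7: drop the top 7 bit(s), append 7 zero(s) on the right.
  100111010111001001  ->  discard [1001110], keep [10111001001], append 0000000
= 101110010010000000

Answer: 101110010010000000 (189568)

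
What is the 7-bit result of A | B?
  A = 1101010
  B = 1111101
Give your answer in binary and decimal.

Apply | to each column (1 where either bit is 1):
  1101010
| 1111101
---------
  1111111

Answer: 1111111 (127)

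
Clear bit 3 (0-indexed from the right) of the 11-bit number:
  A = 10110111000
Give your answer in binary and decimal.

Mask = ~(1 << 3) = 11111110111
Bit 3 of A is 1, so AND-ing with the mask clears it to 0.
  10110111000
& 11111110111
-------------
  10110110000

Answer: 10110110000 (1456)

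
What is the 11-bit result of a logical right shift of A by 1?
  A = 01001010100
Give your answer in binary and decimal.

Logical shift right by 1: drop the bottom 1 bit(s), prepend 1 zero(s) on the left.
  01001010100  ->  keep [0100101010], discard [0], prepend 0
= 00100101010

Answer: 00100101010 (298)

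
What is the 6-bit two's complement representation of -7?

1. Binary of +7:  000111
2. Invert bits:     111000
3. Add 1:           111001

Answer: 111001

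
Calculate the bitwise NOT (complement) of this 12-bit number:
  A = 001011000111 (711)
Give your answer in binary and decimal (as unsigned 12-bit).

Flip each bit (0->1, 1->0):
  001011000111
  110100111000

Answer: 110100111000 (3384)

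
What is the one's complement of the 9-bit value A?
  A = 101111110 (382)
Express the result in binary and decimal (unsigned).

Flip each bit (0->1, 1->0):
  101111110
  010000001

Answer: 010000001 (129)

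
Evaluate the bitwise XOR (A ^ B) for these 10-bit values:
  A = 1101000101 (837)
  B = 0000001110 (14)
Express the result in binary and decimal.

Apply ^ to each column (1 where bits differ):
  1101000101
^ 0000001110
------------
  1101001011

Answer: 1101001011 (843)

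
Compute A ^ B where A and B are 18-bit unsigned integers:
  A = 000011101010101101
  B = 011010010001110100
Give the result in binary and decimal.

Apply ^ to each column (1 where bits differ):
  000011101010101101
^ 011010010001110100
--------------------
  011001111011011001

Answer: 011001111011011001 (106201)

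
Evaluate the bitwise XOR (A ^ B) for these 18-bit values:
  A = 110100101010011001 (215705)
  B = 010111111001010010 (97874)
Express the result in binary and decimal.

Apply ^ to each column (1 where bits differ):
  110100101010011001
^ 010111111001010010
--------------------
  100011010011001011

Answer: 100011010011001011 (144587)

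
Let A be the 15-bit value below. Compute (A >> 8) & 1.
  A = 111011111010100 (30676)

Bit 8 is the 9th from the right.
  111011111010100
        ^
That bit is 1.

Answer: 1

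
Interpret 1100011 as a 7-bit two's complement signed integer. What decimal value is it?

MSB is 1, so the value is negative. Find the magnitude:
1. Invert bits:  0011100
2. Add 1:        0011101  = 29
3. Apply sign:   -29

Answer: -29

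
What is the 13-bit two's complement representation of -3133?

1. Binary of +3133:  0110000111101
2. Invert bits:     1001111000010
3. Add 1:           1001111000011

Answer: 1001111000011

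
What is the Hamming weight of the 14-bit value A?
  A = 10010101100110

10010101100110
1-bits at positions (from bit 0 = LSB): 1, 2, 5, 6, 8, 10, 13
Count = 7

Answer: 7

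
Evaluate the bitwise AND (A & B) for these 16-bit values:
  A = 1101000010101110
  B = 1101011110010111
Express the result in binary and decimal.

Apply & to each column (1 only where both bits are 1):
  1101000010101110
& 1101011110010111
------------------
  1101000010000110

Answer: 1101000010000110 (53382)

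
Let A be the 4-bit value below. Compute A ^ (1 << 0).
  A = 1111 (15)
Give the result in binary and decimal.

Mask = 1 << 0 = 0001
Bit 0 of A is 1; XOR with the mask flips it to 0.
  1111
^ 0001
------
  1110

Answer: 1110 (14)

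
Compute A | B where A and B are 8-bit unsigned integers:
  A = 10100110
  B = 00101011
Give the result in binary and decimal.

Apply | to each column (1 where either bit is 1):
  10100110
| 00101011
----------
  10101111

Answer: 10101111 (175)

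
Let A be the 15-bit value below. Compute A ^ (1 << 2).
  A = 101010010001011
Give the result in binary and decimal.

Mask = 1 << 2 = 000000000000100
Bit 2 of A is 0; XOR with the mask flips it to 1.
  101010010001011
^ 000000000000100
-----------------
  101010010001111

Answer: 101010010001111 (21647)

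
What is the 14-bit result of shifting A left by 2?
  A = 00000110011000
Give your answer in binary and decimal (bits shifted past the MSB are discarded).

Shift left by 2: drop the top 2 bit(s), append 2 zero(s) on the right.
  00000110011000  ->  discard [00], keep [000110011000], append 00
= 00011001100000

Answer: 00011001100000 (1632)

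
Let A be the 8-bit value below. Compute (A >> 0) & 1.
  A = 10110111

Bit 0 is the 1st from the right.
  10110111
         ^
That bit is 1.

Answer: 1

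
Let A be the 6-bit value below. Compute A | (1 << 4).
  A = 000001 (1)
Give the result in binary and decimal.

Mask = 1 << 4 = 010000
Bit 4 of A is 0, so OR-ing with the mask flips it to 1.
  000001
| 010000
--------
  010001

Answer: 010001 (17)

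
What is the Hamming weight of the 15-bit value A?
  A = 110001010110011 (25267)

110001010110011
1-bits at positions (from bit 0 = LSB): 0, 1, 4, 5, 7, 9, 13, 14
Count = 8

Answer: 8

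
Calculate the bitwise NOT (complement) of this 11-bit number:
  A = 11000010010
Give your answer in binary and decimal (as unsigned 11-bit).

Flip each bit (0->1, 1->0):
  11000010010
  00111101101

Answer: 00111101101 (493)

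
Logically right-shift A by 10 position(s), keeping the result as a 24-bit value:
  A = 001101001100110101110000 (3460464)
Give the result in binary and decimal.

Logical shift right by 10: drop the bottom 10 bit(s), prepend 10 zero(s) on the left.
  001101001100110101110000  ->  keep [00110100110011], discard [0101110000], prepend 0000000000
= 000000000000110100110011

Answer: 000000000000110100110011 (3379)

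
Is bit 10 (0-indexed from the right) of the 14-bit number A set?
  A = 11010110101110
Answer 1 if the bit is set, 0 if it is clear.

Bit 10 is the 11th from the right.
  11010110101110
     ^
That bit is 1.

Answer: 1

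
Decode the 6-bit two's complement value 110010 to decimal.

MSB is 1, so the value is negative. Find the magnitude:
1. Invert bits:  001101
2. Add 1:        001110  = 14
3. Apply sign:   -14

Answer: -14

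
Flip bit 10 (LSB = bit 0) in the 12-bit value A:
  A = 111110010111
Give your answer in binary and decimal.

Mask = 1 << 10 = 010000000000
Bit 10 of A is 1; XOR with the mask flips it to 0.
  111110010111
^ 010000000000
--------------
  101110010111

Answer: 101110010111 (2967)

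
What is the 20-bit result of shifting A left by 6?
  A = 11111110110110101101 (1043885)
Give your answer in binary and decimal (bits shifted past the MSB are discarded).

Shift left by 6: drop the top 6 bit(s), append 6 zero(s) on the right.
  11111110110110101101  ->  discard [111111], keep [10110110101101], append 000000
= 10110110101101000000

Answer: 10110110101101000000 (748352)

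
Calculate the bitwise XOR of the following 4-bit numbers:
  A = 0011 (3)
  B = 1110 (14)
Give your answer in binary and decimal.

Apply ^ to each column (1 where bits differ):
  0011
^ 1110
------
  1101

Answer: 1101 (13)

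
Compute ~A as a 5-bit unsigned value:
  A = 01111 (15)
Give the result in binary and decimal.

Flip each bit (0->1, 1->0):
  01111
  10000

Answer: 10000 (16)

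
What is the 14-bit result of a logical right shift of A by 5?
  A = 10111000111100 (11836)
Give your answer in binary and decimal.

Logical shift right by 5: drop the bottom 5 bit(s), prepend 5 zero(s) on the left.
  10111000111100  ->  keep [101110001], discard [11100], prepend 00000
= 00000101110001

Answer: 00000101110001 (369)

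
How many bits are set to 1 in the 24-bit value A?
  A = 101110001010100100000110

101110001010100100000110
1-bits at positions (from bit 0 = LSB): 1, 2, 8, 11, 13, 15, 19, 20, 21, 23
Count = 10

Answer: 10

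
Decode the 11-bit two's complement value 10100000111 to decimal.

MSB is 1, so the value is negative. Find the magnitude:
1. Invert bits:  01011111000
2. Add 1:        01011111001  = 761
3. Apply sign:   -761

Answer: -761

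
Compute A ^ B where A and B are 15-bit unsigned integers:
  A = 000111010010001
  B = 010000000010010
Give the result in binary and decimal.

Apply ^ to each column (1 where bits differ):
  000111010010001
^ 010000000010010
-----------------
  010111010000011

Answer: 010111010000011 (11907)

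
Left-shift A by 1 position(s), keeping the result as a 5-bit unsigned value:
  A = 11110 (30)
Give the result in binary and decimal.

Shift left by 1: drop the top 1 bit(s), append 1 zero(s) on the right.
  11110  ->  discard [1], keep [1110], append 0
= 11100

Answer: 11100 (28)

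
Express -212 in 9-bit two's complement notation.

1. Binary of +212:  011010100
2. Invert bits:     100101011
3. Add 1:           100101100

Answer: 100101100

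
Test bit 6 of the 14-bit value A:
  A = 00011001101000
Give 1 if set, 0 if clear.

Bit 6 is the 7th from the right.
  00011001101000
         ^
That bit is 1.

Answer: 1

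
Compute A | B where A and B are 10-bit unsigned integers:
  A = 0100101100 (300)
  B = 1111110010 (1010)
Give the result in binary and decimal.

Apply | to each column (1 where either bit is 1):
  0100101100
| 1111110010
------------
  1111111110

Answer: 1111111110 (1022)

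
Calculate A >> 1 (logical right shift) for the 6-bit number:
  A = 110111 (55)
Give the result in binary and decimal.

Logical shift right by 1: drop the bottom 1 bit(s), prepend 1 zero(s) on the left.
  110111  ->  keep [11011], discard [1], prepend 0
= 011011

Answer: 011011 (27)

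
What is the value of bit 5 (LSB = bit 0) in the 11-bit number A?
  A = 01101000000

Bit 5 is the 6th from the right.
  01101000000
       ^
That bit is 0.

Answer: 0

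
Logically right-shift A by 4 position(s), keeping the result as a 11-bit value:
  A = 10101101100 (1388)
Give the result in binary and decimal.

Logical shift right by 4: drop the bottom 4 bit(s), prepend 4 zero(s) on the left.
  10101101100  ->  keep [1010110], discard [1100], prepend 0000
= 00001010110

Answer: 00001010110 (86)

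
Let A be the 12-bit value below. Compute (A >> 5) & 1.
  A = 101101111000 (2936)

Bit 5 is the 6th from the right.
  101101111000
        ^
That bit is 1.

Answer: 1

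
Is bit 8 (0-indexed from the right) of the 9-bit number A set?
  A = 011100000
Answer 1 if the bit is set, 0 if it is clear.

Bit 8 is the 9th from the right.
  011100000
  ^
That bit is 0.

Answer: 0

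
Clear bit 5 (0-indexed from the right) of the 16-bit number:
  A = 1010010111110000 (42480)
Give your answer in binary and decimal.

Mask = ~(1 << 5) = 1111111111011111
Bit 5 of A is 1, so AND-ing with the mask clears it to 0.
  1010010111110000
& 1111111111011111
------------------
  1010010111010000

Answer: 1010010111010000 (42448)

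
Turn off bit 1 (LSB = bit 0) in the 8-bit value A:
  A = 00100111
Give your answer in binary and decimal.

Mask = ~(1 << 1) = 11111101
Bit 1 of A is 1, so AND-ing with the mask clears it to 0.
  00100111
& 11111101
----------
  00100101

Answer: 00100101 (37)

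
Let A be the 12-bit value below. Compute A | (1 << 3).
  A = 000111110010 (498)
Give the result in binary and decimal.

Mask = 1 << 3 = 000000001000
Bit 3 of A is 0, so OR-ing with the mask flips it to 1.
  000111110010
| 000000001000
--------------
  000111111010

Answer: 000111111010 (506)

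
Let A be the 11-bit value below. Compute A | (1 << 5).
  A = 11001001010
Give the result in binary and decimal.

Mask = 1 << 5 = 00000100000
Bit 5 of A is 0, so OR-ing with the mask flips it to 1.
  11001001010
| 00000100000
-------------
  11001101010

Answer: 11001101010 (1642)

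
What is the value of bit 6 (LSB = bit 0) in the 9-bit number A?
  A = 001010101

Bit 6 is the 7th from the right.
  001010101
    ^
That bit is 1.

Answer: 1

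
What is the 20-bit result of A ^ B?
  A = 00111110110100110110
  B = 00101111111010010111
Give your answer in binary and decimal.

Apply ^ to each column (1 where bits differ):
  00111110110100110110
^ 00101111111010010111
----------------------
  00010001001110100001

Answer: 00010001001110100001 (70561)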